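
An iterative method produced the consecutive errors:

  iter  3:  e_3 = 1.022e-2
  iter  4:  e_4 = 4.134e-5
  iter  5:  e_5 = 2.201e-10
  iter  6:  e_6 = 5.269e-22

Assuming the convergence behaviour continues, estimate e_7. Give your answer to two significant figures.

1.3e-47

First estimate the order: p ≈ ln(e_6/e_5) / ln(e_5/e_4) = ln(5.269e-22/2.201e-10)/ln(2.201e-10/4.134e-5) = ln(2.39391e-12)/ln(5.32414e-06) ≈ 2.2035.
Then e_7 ≈ e_6·(e_6/e_5)^p = 5.269e-22·(2.39391e-12)^2.2035 = 5.269e-22·2.4738e-26 ≈ 1.303e-47.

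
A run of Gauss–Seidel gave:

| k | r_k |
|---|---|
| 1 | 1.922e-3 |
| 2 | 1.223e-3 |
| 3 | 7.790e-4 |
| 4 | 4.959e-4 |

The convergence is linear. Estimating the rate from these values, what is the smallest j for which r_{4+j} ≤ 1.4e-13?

Rate ρ ≈ r_4/r_3 = 4.959e-4/7.790e-4 = 0.6366.
After j more steps, r_{4+j} ≈ 4.959e-4·ρ^j; need ρ^j ≤ 1.4e-13/4.959e-4 = 2.82315e-10.
j ≥ ln(2.82315e-10)/ln(0.6366) = -21.9880/-0.45161 = 48.688.
So 49 more iterations are needed.

49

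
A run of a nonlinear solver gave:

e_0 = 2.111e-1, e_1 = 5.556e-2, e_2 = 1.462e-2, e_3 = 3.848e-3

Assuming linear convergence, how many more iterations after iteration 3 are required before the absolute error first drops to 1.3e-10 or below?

13

Rate ρ ≈ e_3/e_2 = 3.848e-3/1.462e-2 = 0.2632.
After j more steps, e_{3+j} ≈ 3.848e-3·ρ^j; need ρ^j ≤ 1.3e-10/3.848e-3 = 3.37838e-08.
j ≥ ln(3.37838e-08)/ln(0.2632) = -17.2033/-1.33484 = 12.888.
So 13 more iterations are needed.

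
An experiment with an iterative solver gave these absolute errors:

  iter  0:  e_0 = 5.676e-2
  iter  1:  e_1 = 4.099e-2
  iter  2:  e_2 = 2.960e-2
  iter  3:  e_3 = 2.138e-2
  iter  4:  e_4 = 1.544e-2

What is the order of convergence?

1

Consecutive ratios: e_4/e_3 = 1.544e-2/2.138e-2 = 0.72217, e_3/e_2 = 2.138e-2/2.960e-2 = 0.722297.
p ≈ ln(0.72217)/ln(0.722297) = -0.3255/-0.3253 ≈ 1.00.
So the convergence is linear (order 1).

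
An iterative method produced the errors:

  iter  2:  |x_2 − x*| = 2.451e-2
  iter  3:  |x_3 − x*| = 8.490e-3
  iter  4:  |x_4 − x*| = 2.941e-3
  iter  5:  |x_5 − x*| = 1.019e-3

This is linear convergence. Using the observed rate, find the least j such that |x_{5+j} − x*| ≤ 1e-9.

14

Rate ρ ≈ |x_5 − x*|/|x_4 − x*| = 1.019e-3/2.941e-3 = 0.3465.
After j more steps, |x_{5+j} − x*| ≈ 1.019e-3·ρ^j; need ρ^j ≤ 1e-9/1.019e-3 = 9.81354e-07.
j ≥ ln(9.81354e-07)/ln(0.3465) = -13.8343/-1.05987 = 13.053.
So 14 more iterations are needed.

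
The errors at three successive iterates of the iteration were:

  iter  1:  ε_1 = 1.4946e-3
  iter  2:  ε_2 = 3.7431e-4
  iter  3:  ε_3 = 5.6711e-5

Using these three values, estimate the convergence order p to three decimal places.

1.363

p ≈ ln(ε_3/ε_2) / ln(ε_2/ε_1)
  = ln(5.6711e-5/3.7431e-4) / ln(3.7431e-4/1.4946e-3)
  = ln(0.151508) / ln(0.250442)
  = -1.887117 / -1.384528 ≈ 1.363004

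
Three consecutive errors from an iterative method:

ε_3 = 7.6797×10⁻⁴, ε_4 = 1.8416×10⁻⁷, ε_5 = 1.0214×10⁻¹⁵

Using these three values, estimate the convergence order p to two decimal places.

p ≈ ln(ε_5/ε_4) / ln(ε_4/ε_3)
  = ln(1.0214×10⁻¹⁵/1.8416×10⁻⁷) / ln(1.8416×10⁻⁷/7.6797×10⁻⁴)
  = ln(5.54626e-09) / ln(0.000239801)
  = -19.01014 / -8.33570 ≈ 2.28057

2.28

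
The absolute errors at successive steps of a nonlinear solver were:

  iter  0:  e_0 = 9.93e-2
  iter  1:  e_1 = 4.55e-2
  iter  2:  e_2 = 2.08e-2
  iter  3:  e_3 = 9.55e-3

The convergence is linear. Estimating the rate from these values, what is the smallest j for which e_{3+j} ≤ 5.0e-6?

10

Rate ρ ≈ e_3/e_2 = 9.55e-3/2.08e-2 = 0.4591.
After j more steps, e_{3+j} ≈ 9.55e-3·ρ^j; need ρ^j ≤ 5.0e-6/9.55e-3 = 0.00052356.
j ≥ ln(0.00052356)/ln(0.4591) = -7.5549/-0.77849 = 9.705.
So 10 more iterations are needed.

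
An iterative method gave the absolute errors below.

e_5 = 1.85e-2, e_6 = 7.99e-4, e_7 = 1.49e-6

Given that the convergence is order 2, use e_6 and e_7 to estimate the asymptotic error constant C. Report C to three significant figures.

2.33

C ≈ e_7 / e_6^2
  = 1.49e-6 / (7.99e-4)^2
  = 1.49e-6 / 6.38401e-07 ≈ 2.334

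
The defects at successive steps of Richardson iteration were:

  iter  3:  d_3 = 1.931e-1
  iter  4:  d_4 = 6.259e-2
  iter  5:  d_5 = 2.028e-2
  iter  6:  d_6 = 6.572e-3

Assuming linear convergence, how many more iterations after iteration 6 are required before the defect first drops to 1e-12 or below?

21

Rate ρ ≈ d_6/d_5 = 6.572e-3/2.028e-2 = 0.3241.
After j more steps, d_{6+j} ≈ 6.572e-3·ρ^j; need ρ^j ≤ 1e-12/6.572e-3 = 1.52161e-10.
j ≥ ln(1.52161e-10)/ln(0.3241) = -22.6061/-1.12670 = 20.064.
So 21 more iterations are needed.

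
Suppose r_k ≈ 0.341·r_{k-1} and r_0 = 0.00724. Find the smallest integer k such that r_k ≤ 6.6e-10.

16

After k steps, r_k ≈ 0.00724·0.341^k.
Need 0.341^k ≤ 6.6e-10/0.00724 = 9.11602e-08.
k ≥ ln(9.11602e-08)/ln(0.341) = -16.2106/-1.07587 = 15.067.
Smallest integer k = 16.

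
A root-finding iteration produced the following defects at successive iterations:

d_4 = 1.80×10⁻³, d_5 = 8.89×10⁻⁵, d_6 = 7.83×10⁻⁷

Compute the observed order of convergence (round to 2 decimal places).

p ≈ ln(d_6/d_5) / ln(d_5/d_4)
  = ln(7.83×10⁻⁷/8.89×10⁻⁵) / ln(8.89×10⁻⁵/1.80×10⁻³)
  = ln(0.00880765) / ln(0.0493889)
  = -4.73213 / -3.00803 ≈ 1.57317

1.57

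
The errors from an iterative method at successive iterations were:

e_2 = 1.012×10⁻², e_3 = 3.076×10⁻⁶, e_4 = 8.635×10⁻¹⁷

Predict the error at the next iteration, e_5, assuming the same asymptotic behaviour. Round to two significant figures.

1.9e-48

First estimate the order: p ≈ ln(e_4/e_3) / ln(e_3/e_2) = ln(8.635×10⁻¹⁷/3.076×10⁻⁶)/ln(3.076×10⁻⁶/1.012×10⁻²) = ln(2.80722e-11)/ln(0.000303953) ≈ 3.0000.
Then e_5 ≈ e_4·(e_4/e_3)^p = 8.635×10⁻¹⁷·(2.80722e-11)^3.0000 = 8.635×10⁻¹⁷·2.21223e-32 ≈ 1.91e-48.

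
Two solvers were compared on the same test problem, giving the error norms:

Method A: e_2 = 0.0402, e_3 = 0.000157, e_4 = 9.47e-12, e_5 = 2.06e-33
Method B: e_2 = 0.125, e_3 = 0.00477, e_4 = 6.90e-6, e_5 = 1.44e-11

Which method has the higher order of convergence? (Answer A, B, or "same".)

Method A: p ≈ ln(2.06e-33/9.47e-12)/ln(9.47e-12/0.000157) ≈ 3.00.
Method B: p ≈ ln(1.44e-11/6.90e-6)/ln(6.90e-6/0.00477) ≈ 2.00.
Method A has the higher order (≈3.0 vs ≈2.0).

A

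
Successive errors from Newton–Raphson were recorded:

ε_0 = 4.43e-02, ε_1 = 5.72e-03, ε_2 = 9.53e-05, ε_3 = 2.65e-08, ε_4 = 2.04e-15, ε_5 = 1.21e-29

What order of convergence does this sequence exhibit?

2

Consecutive ratios: ε_5/ε_4 = 1.21e-29/2.04e-15 = 5.93137e-15, ε_4/ε_3 = 2.04e-15/2.65e-08 = 7.69811e-08.
p ≈ ln(5.93137e-15)/ln(7.69811e-08) = -32.7585/-16.3797 ≈ 2.00.
So the convergence is quadratic (order 2).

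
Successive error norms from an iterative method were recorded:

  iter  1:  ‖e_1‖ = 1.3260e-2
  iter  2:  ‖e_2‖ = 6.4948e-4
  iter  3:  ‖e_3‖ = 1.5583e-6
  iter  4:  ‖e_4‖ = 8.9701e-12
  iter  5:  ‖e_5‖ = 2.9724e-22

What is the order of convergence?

2

Consecutive ratios: ‖e_5‖/‖e_4‖ = 2.9724e-22/8.9701e-12 = 3.31368e-11, ‖e_4‖/‖e_3‖ = 8.9701e-12/1.5583e-6 = 5.75634e-06.
p ≈ ln(3.31368e-11)/ln(5.75634e-06) = -24.1304/-12.0652 ≈ 2.00.
So the convergence is quadratic (order 2).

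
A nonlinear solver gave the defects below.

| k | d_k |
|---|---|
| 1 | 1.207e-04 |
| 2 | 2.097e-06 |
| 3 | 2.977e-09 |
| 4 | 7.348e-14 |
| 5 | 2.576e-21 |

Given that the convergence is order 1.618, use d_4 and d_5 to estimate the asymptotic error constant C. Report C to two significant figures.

C ≈ d_5 / d_4^1.618
  = 2.576e-21 / (7.348e-14)^1.618
  = 2.576e-21 / 5.61645e-22 ≈ 4.5865

4.6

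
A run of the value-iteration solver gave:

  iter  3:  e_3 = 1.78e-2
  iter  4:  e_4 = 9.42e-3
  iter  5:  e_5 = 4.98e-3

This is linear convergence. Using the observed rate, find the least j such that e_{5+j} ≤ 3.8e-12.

Rate ρ ≈ e_5/e_4 = 4.98e-3/9.42e-3 = 0.5287.
After j more steps, e_{5+j} ≈ 4.98e-3·ρ^j; need ρ^j ≤ 3.8e-12/4.98e-3 = 7.63052e-10.
j ≥ ln(7.63052e-10)/ln(0.5287) = -20.9937/-0.63733 = 32.940.
So 33 more iterations are needed.

33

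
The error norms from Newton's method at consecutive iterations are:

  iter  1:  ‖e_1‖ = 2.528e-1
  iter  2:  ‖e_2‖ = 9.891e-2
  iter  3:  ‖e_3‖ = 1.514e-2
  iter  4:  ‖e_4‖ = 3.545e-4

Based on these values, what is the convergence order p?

2

Consecutive ratios: ‖e_4‖/‖e_3‖ = 3.545e-4/1.514e-2 = 0.0234148, ‖e_3‖/‖e_2‖ = 1.514e-2/9.891e-2 = 0.153068.
p ≈ ln(0.0234148)/ln(0.153068) = -3.7544/-1.8769 ≈ 2.00.
So the convergence is quadratic (order 2).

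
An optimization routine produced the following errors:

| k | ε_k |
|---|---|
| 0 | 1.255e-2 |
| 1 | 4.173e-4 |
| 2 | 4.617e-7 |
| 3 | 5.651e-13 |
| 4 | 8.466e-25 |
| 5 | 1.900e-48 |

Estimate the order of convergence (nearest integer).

2

Consecutive ratios: ε_5/ε_4 = 1.900e-48/8.466e-25 = 2.24427e-24, ε_4/ε_3 = 8.466e-25/5.651e-13 = 1.49814e-12.
p ≈ ln(2.24427e-24)/ln(1.49814e-12) = -54.4537/-27.2268 ≈ 2.00.
So the convergence is quadratic (order 2).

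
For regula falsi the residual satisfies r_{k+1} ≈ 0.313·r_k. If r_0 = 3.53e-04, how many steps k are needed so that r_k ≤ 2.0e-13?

19

After k steps, r_k ≈ 3.53e-04·0.313^k.
Need 0.313^k ≤ 2.0e-13/3.53e-04 = 5.66572e-10.
k ≥ ln(5.66572e-10)/ln(0.313) = -21.2914/-1.16155 = 18.330.
Smallest integer k = 19.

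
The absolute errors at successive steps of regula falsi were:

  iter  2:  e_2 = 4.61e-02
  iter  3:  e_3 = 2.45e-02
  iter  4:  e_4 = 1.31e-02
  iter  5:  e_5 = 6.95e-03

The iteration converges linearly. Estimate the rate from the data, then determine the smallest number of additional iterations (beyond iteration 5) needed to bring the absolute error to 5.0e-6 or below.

Rate ρ ≈ e_5/e_4 = 6.95e-03/1.31e-02 = 0.5305.
After j more steps, e_{5+j} ≈ 6.95e-03·ρ^j; need ρ^j ≤ 5.0e-6/6.95e-03 = 0.000719424.
j ≥ ln(0.000719424)/ln(0.5305) = -7.2371/-0.63394 = 11.416.
So 12 more iterations are needed.

12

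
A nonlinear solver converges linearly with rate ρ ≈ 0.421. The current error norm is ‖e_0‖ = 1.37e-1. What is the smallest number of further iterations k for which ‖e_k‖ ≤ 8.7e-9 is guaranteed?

20

After k steps, ‖e_k‖ ≈ 1.37e-1·0.421^k.
Need 0.421^k ≤ 8.7e-9/1.37e-1 = 6.35036e-08.
k ≥ ln(6.35036e-08)/ln(0.421) = -16.5722/-0.86512 = 19.156.
Smallest integer k = 20.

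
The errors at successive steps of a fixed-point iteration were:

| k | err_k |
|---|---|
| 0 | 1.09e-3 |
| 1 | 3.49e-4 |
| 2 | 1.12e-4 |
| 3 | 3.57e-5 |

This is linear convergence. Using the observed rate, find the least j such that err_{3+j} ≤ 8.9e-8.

6

Rate ρ ≈ err_3/err_2 = 3.57e-5/1.12e-4 = 0.3188.
After j more steps, err_{3+j} ≈ 3.57e-5·ρ^j; need ρ^j ≤ 8.9e-8/3.57e-5 = 0.002493.
j ≥ ln(0.002493)/ln(0.3188) = -5.9943/-1.14319 = 5.243.
So 6 more iterations are needed.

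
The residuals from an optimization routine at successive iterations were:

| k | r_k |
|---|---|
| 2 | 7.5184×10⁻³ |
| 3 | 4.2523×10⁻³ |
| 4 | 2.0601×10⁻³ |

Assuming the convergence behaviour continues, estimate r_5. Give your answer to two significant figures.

First estimate the order: p ≈ ln(r_4/r_3) / ln(r_3/r_2) = ln(2.0601×10⁻³/4.2523×10⁻³)/ln(4.2523×10⁻³/7.5184×10⁻³) = ln(0.484467)/ln(0.565586) ≈ 1.2717.
Then r_5 ≈ r_4·(r_4/r_3)^p = 2.0601×10⁻³·(0.484467)^1.2717 = 2.0601×10⁻³·0.397879 ≈ 0.0008197.

8.2e-4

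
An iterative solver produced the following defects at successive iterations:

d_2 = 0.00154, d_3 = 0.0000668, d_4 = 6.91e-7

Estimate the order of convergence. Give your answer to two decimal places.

p ≈ ln(d_4/d_3) / ln(d_3/d_2)
  = ln(6.91e-7/0.0000668) / ln(0.0000668/0.00154)
  = ln(0.0103443) / ln(0.0433766)
  = -4.57132 / -3.13784 ≈ 1.45684

1.46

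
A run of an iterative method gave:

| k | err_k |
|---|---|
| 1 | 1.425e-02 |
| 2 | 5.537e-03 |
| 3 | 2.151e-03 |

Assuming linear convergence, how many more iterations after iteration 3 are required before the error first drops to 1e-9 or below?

16

Rate ρ ≈ err_3/err_2 = 2.151e-03/5.537e-03 = 0.3885.
After j more steps, err_{3+j} ≈ 2.151e-03·ρ^j; need ρ^j ≤ 1e-9/2.151e-03 = 4.649e-07.
j ≥ ln(4.649e-07)/ln(0.3885) = -14.5814/-0.94546 = 15.423.
So 16 more iterations are needed.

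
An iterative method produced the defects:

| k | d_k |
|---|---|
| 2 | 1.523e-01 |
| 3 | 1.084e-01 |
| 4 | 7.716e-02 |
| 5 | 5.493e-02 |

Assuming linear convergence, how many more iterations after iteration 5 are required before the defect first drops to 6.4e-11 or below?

Rate ρ ≈ d_5/d_4 = 5.493e-02/7.716e-02 = 0.7119.
After j more steps, d_{5+j} ≈ 5.493e-02·ρ^j; need ρ^j ≤ 6.4e-11/5.493e-02 = 1.16512e-09.
j ≥ ln(1.16512e-09)/ln(0.7119) = -20.5704/-0.33982 = 60.533.
So 61 more iterations are needed.

61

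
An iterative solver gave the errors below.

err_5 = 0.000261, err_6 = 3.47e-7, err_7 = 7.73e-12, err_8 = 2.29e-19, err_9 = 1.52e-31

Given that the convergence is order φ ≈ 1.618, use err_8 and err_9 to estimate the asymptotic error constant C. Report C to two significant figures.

C ≈ err_9 / err_8^1.618
  = 1.52e-31 / (2.29e-19)^1.618
  = 1.52e-31 / 6.92172e-31 ≈ 0.2196

0.22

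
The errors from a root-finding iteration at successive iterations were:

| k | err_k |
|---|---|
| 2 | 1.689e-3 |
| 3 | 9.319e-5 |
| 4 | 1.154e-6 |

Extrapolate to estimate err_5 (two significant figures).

1.5e-9

First estimate the order: p ≈ ln(err_4/err_3) / ln(err_3/err_2) = ln(1.154e-6/9.319e-5)/ln(9.319e-5/1.689e-3) = ln(0.0123833)/ln(0.0551747) ≈ 1.5157.
Then err_5 ≈ err_4·(err_4/err_3)^p = 1.154e-6·(0.0123833)^1.5157 = 1.154e-6·0.00128621 ≈ 1.484e-09.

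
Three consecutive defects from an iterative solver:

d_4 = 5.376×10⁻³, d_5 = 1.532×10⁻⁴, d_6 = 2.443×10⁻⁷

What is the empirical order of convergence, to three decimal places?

p ≈ ln(d_6/d_5) / ln(d_5/d_4)
  = ln(2.443×10⁻⁷/1.532×10⁻⁴) / ln(1.532×10⁻⁴/5.376×10⁻³)
  = ln(0.00159465) / ln(0.028497)
  = -6.441101 / -3.557956 ≈ 1.810337

1.810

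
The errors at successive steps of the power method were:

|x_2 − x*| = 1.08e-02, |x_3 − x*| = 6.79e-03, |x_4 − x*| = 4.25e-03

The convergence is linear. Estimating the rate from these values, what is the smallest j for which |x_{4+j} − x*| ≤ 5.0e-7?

20

Rate ρ ≈ |x_4 − x*|/|x_3 − x*| = 4.25e-03/6.79e-03 = 0.6259.
After j more steps, |x_{4+j} − x*| ≈ 4.25e-03·ρ^j; need ρ^j ≤ 5.0e-7/4.25e-03 = 0.000117647.
j ≥ ln(0.000117647)/ln(0.6259) = -9.0478/-0.46856 = 19.310.
So 20 more iterations are needed.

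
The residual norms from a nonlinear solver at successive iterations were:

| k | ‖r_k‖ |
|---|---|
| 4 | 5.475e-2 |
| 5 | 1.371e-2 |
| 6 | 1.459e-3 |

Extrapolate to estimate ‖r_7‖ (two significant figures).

First estimate the order: p ≈ ln(‖r_6‖/‖r_5‖) / ln(‖r_5‖/‖r_4‖) = ln(1.459e-3/1.371e-2)/ln(1.371e-2/5.475e-2) = ln(0.106419)/ln(0.250411) ≈ 1.6180.
Then ‖r_7‖ ≈ ‖r_6‖·(‖r_6‖/‖r_5‖)^p = 1.459e-3·(0.106419)^1.6180 = 1.459e-3·0.0266512 ≈ 3.888e-05.

3.9e-5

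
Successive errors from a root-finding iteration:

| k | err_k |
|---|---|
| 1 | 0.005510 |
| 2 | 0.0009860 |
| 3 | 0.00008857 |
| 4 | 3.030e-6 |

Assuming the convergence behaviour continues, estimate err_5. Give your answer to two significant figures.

2.7e-8

First estimate the order: p ≈ ln(err_4/err_3) / ln(err_3/err_2) = ln(3.030e-6/0.00008857)/ln(0.00008857/0.0009860) = ln(0.0342102)/ln(0.0898276) ≈ 1.4006.
Then err_5 ≈ err_4·(err_4/err_3)^p = 3.030e-6·(0.0342102)^1.4006 = 3.030e-6·0.0088499 ≈ 2.682e-08.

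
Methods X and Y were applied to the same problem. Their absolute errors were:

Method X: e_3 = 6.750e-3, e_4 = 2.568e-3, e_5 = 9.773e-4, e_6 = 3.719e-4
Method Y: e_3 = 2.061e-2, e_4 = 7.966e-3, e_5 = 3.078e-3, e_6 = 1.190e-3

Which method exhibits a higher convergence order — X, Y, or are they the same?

Method X: p ≈ ln(3.719e-4/9.773e-4)/ln(9.773e-4/2.568e-3) ≈ 1.00.
Method Y: p ≈ ln(1.190e-3/3.078e-3)/ln(3.078e-3/7.966e-3) ≈ 1.00.
Both orders ≈ 1.0 — effectively the same.

same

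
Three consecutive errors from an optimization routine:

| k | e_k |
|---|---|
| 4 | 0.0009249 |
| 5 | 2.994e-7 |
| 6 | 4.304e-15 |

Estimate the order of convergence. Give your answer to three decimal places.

2.247

p ≈ ln(e_6/e_5) / ln(e_5/e_4)
  = ln(4.304e-15/2.994e-7) / ln(2.994e-7/0.0009249)
  = ln(1.43754e-08) / ln(0.000323711)
  = -18.057747 / -8.035659 ≈ 2.247202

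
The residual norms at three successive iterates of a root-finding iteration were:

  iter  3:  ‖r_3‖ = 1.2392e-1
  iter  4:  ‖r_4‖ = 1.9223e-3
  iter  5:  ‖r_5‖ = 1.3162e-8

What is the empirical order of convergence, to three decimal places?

2.854

p ≈ ln(‖r_5‖/‖r_4‖) / ln(‖r_4‖/‖r_3‖)
  = ln(1.3162e-8/1.9223e-3) / ln(1.9223e-3/1.2392e-1)
  = ln(6.84701e-06) / ln(0.0155124)
  = -11.891698 / -4.166116 ≈ 2.854385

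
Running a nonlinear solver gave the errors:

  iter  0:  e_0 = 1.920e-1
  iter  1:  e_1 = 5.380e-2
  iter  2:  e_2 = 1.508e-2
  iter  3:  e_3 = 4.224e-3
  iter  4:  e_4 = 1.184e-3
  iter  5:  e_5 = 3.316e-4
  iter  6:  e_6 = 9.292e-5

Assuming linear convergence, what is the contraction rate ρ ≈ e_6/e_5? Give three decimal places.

0.280

ρ ≈ e_6/e_5 = 9.292e-5/3.316e-4 = 0.28022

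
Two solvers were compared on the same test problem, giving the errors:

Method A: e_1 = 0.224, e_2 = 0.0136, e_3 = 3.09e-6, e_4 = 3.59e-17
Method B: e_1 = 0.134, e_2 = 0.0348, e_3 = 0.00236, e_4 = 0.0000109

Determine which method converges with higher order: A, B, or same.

A

Method A: p ≈ ln(3.59e-17/3.09e-6)/ln(3.09e-6/0.0136) ≈ 3.00.
Method B: p ≈ ln(0.0000109/0.00236)/ln(0.00236/0.0348) ≈ 2.00.
Method A has the higher order (≈3.0 vs ≈2.0).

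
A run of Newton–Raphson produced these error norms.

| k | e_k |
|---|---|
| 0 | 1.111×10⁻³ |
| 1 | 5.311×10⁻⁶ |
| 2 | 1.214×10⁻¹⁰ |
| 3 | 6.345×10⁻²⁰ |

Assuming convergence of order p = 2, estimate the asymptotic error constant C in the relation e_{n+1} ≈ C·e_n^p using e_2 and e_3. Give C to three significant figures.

4.31

C ≈ e_3 / e_2^2
  = 6.345×10⁻²⁰ / (1.214×10⁻¹⁰)^2
  = 6.345×10⁻²⁰ / 1.4738e-20 ≈ 4.3052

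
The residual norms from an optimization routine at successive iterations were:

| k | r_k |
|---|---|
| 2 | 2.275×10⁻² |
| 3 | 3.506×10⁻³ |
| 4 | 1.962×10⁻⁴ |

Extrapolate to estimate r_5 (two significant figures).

2.3e-6

First estimate the order: p ≈ ln(r_4/r_3) / ln(r_3/r_2) = ln(1.962×10⁻⁴/3.506×10⁻³)/ln(3.506×10⁻³/2.275×10⁻²) = ln(0.0559612)/ln(0.15411) ≈ 1.5417.
Then r_5 ≈ r_4·(r_4/r_3)^p = 1.962×10⁻⁴·(0.0559612)^1.5417 = 1.962×10⁻⁴·0.0117386 ≈ 2.303e-06.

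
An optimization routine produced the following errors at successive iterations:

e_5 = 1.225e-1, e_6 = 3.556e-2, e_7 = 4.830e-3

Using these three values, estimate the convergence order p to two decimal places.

1.61

p ≈ ln(e_7/e_6) / ln(e_6/e_5)
  = ln(4.830e-3/3.556e-2) / ln(3.556e-2/1.225e-1)
  = ln(0.135827) / ln(0.290286)
  = -1.99637 / -1.23689 ≈ 1.61402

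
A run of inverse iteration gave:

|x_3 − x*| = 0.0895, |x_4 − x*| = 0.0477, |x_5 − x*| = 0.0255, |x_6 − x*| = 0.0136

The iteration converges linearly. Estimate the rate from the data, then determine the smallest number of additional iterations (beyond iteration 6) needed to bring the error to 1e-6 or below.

16

Rate ρ ≈ |x_6 − x*|/|x_5 − x*| = 0.0136/0.0255 = 0.5333.
After j more steps, |x_{6+j} − x*| ≈ 0.0136·ρ^j; need ρ^j ≤ 1e-6/0.0136 = 7.35294e-05.
j ≥ ln(7.35294e-05)/ln(0.5333) = -9.5178/-0.62867 = 15.140.
So 16 more iterations are needed.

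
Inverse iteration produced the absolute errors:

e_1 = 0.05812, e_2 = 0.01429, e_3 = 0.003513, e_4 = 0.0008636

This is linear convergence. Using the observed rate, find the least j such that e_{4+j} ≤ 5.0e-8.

7

Rate ρ ≈ e_4/e_3 = 0.0008636/0.003513 = 0.2458.
After j more steps, e_{4+j} ≈ 0.0008636·ρ^j; need ρ^j ≤ 5.0e-8/0.0008636 = 5.78972e-05.
j ≥ ln(5.78972e-05)/ln(0.2458) = -9.7568/-1.40324 = 6.953.
So 7 more iterations are needed.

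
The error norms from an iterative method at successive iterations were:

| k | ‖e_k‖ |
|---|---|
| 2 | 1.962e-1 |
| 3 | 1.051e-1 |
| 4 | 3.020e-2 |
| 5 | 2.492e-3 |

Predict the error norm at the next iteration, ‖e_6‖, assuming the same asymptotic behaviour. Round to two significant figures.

First estimate the order: p ≈ ln(‖e_5‖/‖e_4‖) / ln(‖e_4‖/‖e_3‖) = ln(2.492e-3/3.020e-2)/ln(3.020e-2/1.051e-1) = ln(0.0825166)/ln(0.287345) ≈ 2.0005.
Then ‖e_6‖ ≈ ‖e_5‖·(‖e_5‖/‖e_4‖)^p = 2.492e-3·(0.0825166)^2.0005 = 2.492e-3·0.0068005 ≈ 1.695e-05.

1.7e-5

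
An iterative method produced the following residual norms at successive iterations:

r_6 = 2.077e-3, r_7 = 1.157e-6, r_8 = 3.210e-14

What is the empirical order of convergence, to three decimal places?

p ≈ ln(r_8/r_7) / ln(r_7/r_6)
  = ln(3.210e-14/1.157e-6) / ln(1.157e-6/2.077e-3)
  = ln(2.77442e-08) / ln(0.000557053)
  = -17.400239 / -7.492850 ≈ 2.322246

2.322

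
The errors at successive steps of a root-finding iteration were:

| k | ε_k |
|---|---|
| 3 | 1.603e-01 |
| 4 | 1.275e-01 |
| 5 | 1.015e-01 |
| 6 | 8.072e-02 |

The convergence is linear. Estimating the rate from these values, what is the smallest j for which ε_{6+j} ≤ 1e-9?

80

Rate ρ ≈ ε_6/ε_5 = 8.072e-02/1.015e-01 = 0.7953.
After j more steps, ε_{6+j} ≈ 8.072e-02·ρ^j; need ρ^j ≤ 1e-9/8.072e-02 = 1.23885e-08.
j ≥ ln(1.23885e-08)/ln(0.7953) = -18.2065/-0.22904 = 79.490.
So 80 more iterations are needed.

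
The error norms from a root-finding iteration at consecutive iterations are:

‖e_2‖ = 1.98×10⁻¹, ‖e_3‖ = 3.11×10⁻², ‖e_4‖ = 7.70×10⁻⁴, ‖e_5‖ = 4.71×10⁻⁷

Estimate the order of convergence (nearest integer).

Consecutive ratios: ‖e_5‖/‖e_4‖ = 4.71×10⁻⁷/7.70×10⁻⁴ = 0.000611688, ‖e_4‖/‖e_3‖ = 7.70×10⁻⁴/3.11×10⁻² = 0.0247588.
p ≈ ln(0.000611688)/ln(0.0247588) = -7.3993/-3.6986 ≈ 2.00.
So the convergence is quadratic (order 2).

2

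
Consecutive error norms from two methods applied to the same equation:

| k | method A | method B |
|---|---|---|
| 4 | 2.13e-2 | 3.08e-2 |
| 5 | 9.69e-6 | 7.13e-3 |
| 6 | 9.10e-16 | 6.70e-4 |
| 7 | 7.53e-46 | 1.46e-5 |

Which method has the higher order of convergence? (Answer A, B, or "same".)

A

Method A: p ≈ ln(7.53e-46/9.10e-16)/ln(9.10e-16/9.69e-6) ≈ 3.00.
Method B: p ≈ ln(1.46e-5/6.70e-4)/ln(6.70e-4/7.13e-3) ≈ 1.62.
Method A has the higher order (≈3.0 vs ≈1.6).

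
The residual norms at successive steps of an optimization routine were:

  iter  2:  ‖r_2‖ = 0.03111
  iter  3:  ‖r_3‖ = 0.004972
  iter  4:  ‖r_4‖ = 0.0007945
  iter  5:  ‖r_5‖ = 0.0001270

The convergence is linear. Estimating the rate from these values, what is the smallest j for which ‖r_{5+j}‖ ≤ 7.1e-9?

Rate ρ ≈ ‖r_5‖/‖r_4‖ = 0.0001270/0.0007945 = 0.1598.
After j more steps, ‖r_{5+j}‖ ≈ 0.0001270·ρ^j; need ρ^j ≤ 7.1e-9/0.0001270 = 5.59055e-05.
j ≥ ln(5.59055e-05)/ln(0.1598) = -9.7918/-1.83383 = 5.340.
So 6 more iterations are needed.

6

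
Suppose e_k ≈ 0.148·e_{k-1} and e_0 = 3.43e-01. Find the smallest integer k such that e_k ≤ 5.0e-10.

11

After k steps, e_k ≈ 3.43e-01·0.148^k.
Need 0.148^k ≤ 5.0e-10/3.43e-01 = 1.45773e-09.
k ≥ ln(1.45773e-09)/ln(0.148) = -20.3464/-1.91054 = 10.650.
Smallest integer k = 11.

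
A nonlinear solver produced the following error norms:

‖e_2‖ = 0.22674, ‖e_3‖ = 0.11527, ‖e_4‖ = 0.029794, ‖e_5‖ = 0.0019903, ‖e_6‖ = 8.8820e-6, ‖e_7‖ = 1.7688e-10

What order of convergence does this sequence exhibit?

Consecutive ratios: ‖e_7‖/‖e_6‖ = 1.7688e-10/8.8820e-6 = 1.99144e-05, ‖e_6‖/‖e_5‖ = 8.8820e-6/0.0019903 = 0.00446264.
p ≈ ln(1.99144e-05)/ln(0.00446264) = -10.8241/-5.4120 ≈ 2.00.
So the convergence is quadratic (order 2).

2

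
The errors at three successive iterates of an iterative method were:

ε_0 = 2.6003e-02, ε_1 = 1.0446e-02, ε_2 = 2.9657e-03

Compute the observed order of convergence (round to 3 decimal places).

p ≈ ln(ε_2/ε_1) / ln(ε_1/ε_0)
  = ln(2.9657e-03/1.0446e-02) / ln(1.0446e-02/2.6003e-02)
  = ln(0.283908) / ln(0.401723)
  = -1.259105 / -0.911992 ≈ 1.380610

1.381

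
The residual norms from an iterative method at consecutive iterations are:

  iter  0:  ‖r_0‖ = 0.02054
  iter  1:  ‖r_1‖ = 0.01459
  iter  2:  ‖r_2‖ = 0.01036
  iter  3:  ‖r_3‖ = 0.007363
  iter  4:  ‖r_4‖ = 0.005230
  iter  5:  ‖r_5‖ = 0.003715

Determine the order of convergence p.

Consecutive ratios: ‖r_5‖/‖r_4‖ = 0.003715/0.005230 = 0.710325, ‖r_4‖/‖r_3‖ = 0.005230/0.007363 = 0.710308.
p ≈ ln(0.710325)/ln(0.710308) = -0.3420/-0.3421 ≈ 1.00.
So the convergence is linear (order 1).

1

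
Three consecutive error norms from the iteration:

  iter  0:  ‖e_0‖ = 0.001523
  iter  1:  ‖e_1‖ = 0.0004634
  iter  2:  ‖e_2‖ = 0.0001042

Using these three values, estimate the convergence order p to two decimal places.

1.25

p ≈ ln(‖e_2‖/‖e_1‖) / ln(‖e_1‖/‖e_0‖)
  = ln(0.0001042/0.0004634) / ln(0.0004634/0.001523)
  = ln(0.22486) / ln(0.304268)
  = -1.49228 / -1.18985 ≈ 1.25417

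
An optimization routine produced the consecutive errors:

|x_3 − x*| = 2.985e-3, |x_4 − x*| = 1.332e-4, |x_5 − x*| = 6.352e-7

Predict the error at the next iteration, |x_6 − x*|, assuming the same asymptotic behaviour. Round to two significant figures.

6.5e-11

First estimate the order: p ≈ ln(|x_5 − x*|/|x_4 − x*|) / ln(|x_4 − x*|/|x_3 − x*|) = ln(6.352e-7/1.332e-4)/ln(1.332e-4/2.985e-3) = ln(0.00476877)/ln(0.0446231) ≈ 1.7191.
Then |x_6 − x*| ≈ |x_5 − x*|·(|x_5 − x*|/|x_4 − x*|)^p = 6.352e-7·(0.00476877)^1.7191 = 6.352e-7·0.000102082 ≈ 6.484e-11.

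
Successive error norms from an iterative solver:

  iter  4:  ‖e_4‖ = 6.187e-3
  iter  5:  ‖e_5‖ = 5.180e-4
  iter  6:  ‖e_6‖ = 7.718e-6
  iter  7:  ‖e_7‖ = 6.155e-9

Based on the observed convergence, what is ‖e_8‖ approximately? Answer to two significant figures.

First estimate the order: p ≈ ln(‖e_7‖/‖e_6‖) / ln(‖e_6‖/‖e_5‖) = ln(6.155e-9/7.718e-6)/ln(7.718e-6/5.180e-4) = ln(0.000797486)/ln(0.0148996) ≈ 1.6960.
Then ‖e_8‖ ≈ ‖e_7‖·(‖e_7‖/‖e_6‖)^p = 6.155e-9·(0.000797486)^1.6960 = 6.155e-9·5.56317e-06 ≈ 3.424e-14.

3.4e-14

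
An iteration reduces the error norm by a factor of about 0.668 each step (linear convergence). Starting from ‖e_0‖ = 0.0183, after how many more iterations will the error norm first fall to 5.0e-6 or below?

After k steps, ‖e_k‖ ≈ 0.0183·0.668^k.
Need 0.668^k ≤ 5.0e-6/0.0183 = 0.000273224.
k ≥ ln(0.000273224)/ln(0.668) = -8.2052/-0.40347 = 20.337.
Smallest integer k = 21.

21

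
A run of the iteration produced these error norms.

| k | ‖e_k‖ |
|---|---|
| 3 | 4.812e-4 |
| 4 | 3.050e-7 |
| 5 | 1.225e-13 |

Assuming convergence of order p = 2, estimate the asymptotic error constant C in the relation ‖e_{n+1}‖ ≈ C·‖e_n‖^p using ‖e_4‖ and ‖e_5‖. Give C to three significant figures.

C ≈ ‖e_5‖ / ‖e_4‖^2
  = 1.225e-13 / (3.050e-7)^2
  = 1.225e-13 / 9.3025e-14 ≈ 1.3169

1.32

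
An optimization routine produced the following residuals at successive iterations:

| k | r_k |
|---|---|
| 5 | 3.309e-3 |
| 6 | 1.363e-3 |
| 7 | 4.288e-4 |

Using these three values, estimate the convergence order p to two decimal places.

p ≈ ln(r_7/r_6) / ln(r_6/r_5)
  = ln(4.288e-4/1.363e-3) / ln(1.363e-3/3.309e-3)
  = ln(0.3146) / ln(0.411907)
  = -1.15645 / -0.88696 ≈ 1.30384

1.30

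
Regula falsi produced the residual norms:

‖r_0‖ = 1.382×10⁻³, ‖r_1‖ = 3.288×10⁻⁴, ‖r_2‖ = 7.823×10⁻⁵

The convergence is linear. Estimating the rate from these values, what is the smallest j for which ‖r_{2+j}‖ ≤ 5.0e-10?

9

Rate ρ ≈ ‖r_2‖/‖r_1‖ = 7.823×10⁻⁵/3.288×10⁻⁴ = 0.2379.
After j more steps, ‖r_{2+j}‖ ≈ 7.823×10⁻⁵·ρ^j; need ρ^j ≤ 5.0e-10/7.823×10⁻⁵ = 6.39141e-06.
j ≥ ln(6.39141e-06)/ln(0.2379) = -11.9606/-1.43590 = 8.330.
So 9 more iterations are needed.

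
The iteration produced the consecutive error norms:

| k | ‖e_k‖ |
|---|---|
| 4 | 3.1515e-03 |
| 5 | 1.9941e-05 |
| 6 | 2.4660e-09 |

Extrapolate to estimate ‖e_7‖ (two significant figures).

First estimate the order: p ≈ ln(‖e_6‖/‖e_5‖) / ln(‖e_5‖/‖e_4‖) = ln(2.4660e-09/1.9941e-05)/ln(1.9941e-05/3.1515e-03) = ln(0.000123665)/ln(0.00632746) ≈ 1.7772.
Then ‖e_7‖ ≈ ‖e_6‖·(‖e_6‖/‖e_5‖)^p = 2.4660e-09·(0.000123665)^1.7772 = 2.4660e-09·1.13538e-07 ≈ 2.8e-16.

2.8e-16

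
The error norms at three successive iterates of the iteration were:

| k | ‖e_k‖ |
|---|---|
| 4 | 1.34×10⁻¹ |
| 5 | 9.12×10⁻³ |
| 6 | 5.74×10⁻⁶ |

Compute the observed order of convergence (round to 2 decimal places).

2.74

p ≈ ln(‖e_6‖/‖e_5‖) / ln(‖e_5‖/‖e_4‖)
  = ln(5.74×10⁻⁶/9.12×10⁻³) / ln(9.12×10⁻³/1.34×10⁻¹)
  = ln(0.000629386) / ln(0.0680597)
  = -7.37077 / -2.68737 ≈ 2.74274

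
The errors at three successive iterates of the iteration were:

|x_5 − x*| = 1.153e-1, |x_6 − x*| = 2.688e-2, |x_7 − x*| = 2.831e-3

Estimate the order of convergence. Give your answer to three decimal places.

1.546

p ≈ ln(|x_7 − x*|/|x_6 − x*|) / ln(|x_6 − x*|/|x_5 − x*|)
  = ln(2.831e-3/2.688e-2) / ln(2.688e-2/1.153e-1)
  = ln(0.10532) / ln(0.233131)
  = -2.250752 / -1.456155 ≈ 1.545682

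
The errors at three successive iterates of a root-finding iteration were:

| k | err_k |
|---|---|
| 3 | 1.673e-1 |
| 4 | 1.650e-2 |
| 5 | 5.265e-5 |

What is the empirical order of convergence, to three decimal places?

2.481

p ≈ ln(err_5/err_4) / ln(err_4/err_3)
  = ln(5.265e-5/1.650e-2) / ln(1.650e-2/1.673e-1)
  = ln(0.00319091) / ln(0.0986252)
  = -5.747449 / -2.316428 ≈ 2.481169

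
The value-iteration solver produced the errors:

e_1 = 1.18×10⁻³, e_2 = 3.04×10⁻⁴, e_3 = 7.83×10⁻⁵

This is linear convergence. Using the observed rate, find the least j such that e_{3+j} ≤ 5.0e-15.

Rate ρ ≈ e_3/e_2 = 7.83×10⁻⁵/3.04×10⁻⁴ = 0.2576.
After j more steps, e_{3+j} ≈ 7.83×10⁻⁵·ρ^j; need ρ^j ≤ 5.0e-15/7.83×10⁻⁵ = 6.3857e-11.
j ≥ ln(6.3857e-11)/ln(0.2576) = -23.4744/-1.35635 = 17.307.
So 18 more iterations are needed.

18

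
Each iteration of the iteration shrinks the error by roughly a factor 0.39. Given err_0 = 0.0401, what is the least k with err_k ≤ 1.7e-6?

11

After k steps, err_k ≈ 0.0401·0.39^k.
Need 0.39^k ≤ 1.7e-6/0.0401 = 4.2394e-05.
k ≥ ln(4.2394e-05)/ln(0.39) = -10.0685/-0.94161 = 10.693.
Smallest integer k = 11.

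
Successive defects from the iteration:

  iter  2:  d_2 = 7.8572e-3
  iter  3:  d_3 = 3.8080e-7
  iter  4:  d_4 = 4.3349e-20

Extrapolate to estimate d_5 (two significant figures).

6.4e-59

First estimate the order: p ≈ ln(d_4/d_3) / ln(d_3/d_2) = ln(4.3349e-20/3.8080e-7)/ln(3.8080e-7/7.8572e-3) = ln(1.13837e-13)/ln(4.84651e-05) ≈ 3.0000.
Then d_5 ≈ d_4·(d_4/d_3)^p = 4.3349e-20·(1.13837e-13)^3.0000 = 4.3349e-20·1.4752e-39 ≈ 6.395e-59.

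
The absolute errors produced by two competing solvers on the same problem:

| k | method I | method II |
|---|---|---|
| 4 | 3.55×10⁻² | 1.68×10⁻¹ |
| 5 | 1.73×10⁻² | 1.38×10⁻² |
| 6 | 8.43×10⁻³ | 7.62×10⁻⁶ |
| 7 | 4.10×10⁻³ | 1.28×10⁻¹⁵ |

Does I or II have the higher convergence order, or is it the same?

II

Method I: p ≈ ln(4.10×10⁻³/8.43×10⁻³)/ln(8.43×10⁻³/1.73×10⁻²) ≈ 1.00.
Method II: p ≈ ln(1.28×10⁻¹⁵/7.62×10⁻⁶)/ln(7.62×10⁻⁶/1.38×10⁻²) ≈ 3.00.
Method II has the higher order (≈3.0 vs ≈1.0).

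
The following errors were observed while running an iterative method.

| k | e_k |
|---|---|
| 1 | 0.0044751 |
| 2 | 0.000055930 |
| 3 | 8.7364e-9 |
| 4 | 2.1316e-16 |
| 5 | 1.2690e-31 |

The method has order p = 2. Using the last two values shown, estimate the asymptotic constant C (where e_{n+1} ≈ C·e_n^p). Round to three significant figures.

2.79

C ≈ e_5 / e_4^2
  = 1.2690e-31 / (2.1316e-16)^2
  = 1.2690e-31 / 4.54372e-32 ≈ 2.7929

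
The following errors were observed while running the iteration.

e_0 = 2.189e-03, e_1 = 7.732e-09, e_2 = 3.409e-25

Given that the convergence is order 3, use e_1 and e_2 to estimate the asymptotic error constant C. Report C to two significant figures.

0.74

C ≈ e_2 / e_1^3
  = 3.409e-25 / (7.732e-09)^3
  = 3.409e-25 / 4.62249e-25 ≈ 0.73748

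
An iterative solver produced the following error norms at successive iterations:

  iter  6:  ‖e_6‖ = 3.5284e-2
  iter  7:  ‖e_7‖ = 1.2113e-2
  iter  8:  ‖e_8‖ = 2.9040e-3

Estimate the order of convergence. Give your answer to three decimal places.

1.336

p ≈ ln(‖e_8‖/‖e_7‖) / ln(‖e_7‖/‖e_6‖)
  = ln(2.9040e-3/1.2113e-2) / ln(1.2113e-2/3.5284e-2)
  = ln(0.239742) / ln(0.3433)
  = -1.428192 / -1.069151 ≈ 1.335819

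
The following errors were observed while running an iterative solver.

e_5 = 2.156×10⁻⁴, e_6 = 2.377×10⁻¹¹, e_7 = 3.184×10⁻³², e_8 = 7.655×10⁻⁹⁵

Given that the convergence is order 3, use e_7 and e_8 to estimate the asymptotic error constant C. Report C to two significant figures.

2.4

C ≈ e_8 / e_7^3
  = 7.655×10⁻⁹⁵ / (3.184×10⁻³²)^3
  = 7.655×10⁻⁹⁵ / 3.22789e-95 ≈ 2.3715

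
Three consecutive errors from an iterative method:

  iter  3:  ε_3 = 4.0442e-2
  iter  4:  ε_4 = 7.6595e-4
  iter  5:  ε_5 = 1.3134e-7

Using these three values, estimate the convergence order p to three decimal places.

2.186

p ≈ ln(ε_5/ε_4) / ln(ε_4/ε_3)
  = ln(1.3134e-7/7.6595e-4) / ln(7.6595e-4/4.0442e-2)
  = ln(0.000171473) / ln(0.0189395)
  = -8.671085 / -3.966506 ≈ 2.186076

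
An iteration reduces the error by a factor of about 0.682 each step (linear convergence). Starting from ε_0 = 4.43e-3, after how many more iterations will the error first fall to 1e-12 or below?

After k steps, ε_k ≈ 4.43e-3·0.682^k.
Need 0.682^k ≤ 1e-12/4.43e-3 = 2.25734e-10.
k ≥ ln(2.25734e-10)/ln(0.682) = -22.2117/-0.38273 = 58.035.
Smallest integer k = 59.

59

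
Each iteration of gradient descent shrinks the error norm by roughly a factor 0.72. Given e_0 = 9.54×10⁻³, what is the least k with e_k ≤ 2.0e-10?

After k steps, e_k ≈ 9.54×10⁻³·0.72^k.
Need 0.72^k ≤ 2.0e-10/9.54×10⁻³ = 2.09644e-08.
k ≥ ln(2.09644e-08)/ln(0.72) = -17.6804/-0.32850 = 53.822.
Smallest integer k = 54.

54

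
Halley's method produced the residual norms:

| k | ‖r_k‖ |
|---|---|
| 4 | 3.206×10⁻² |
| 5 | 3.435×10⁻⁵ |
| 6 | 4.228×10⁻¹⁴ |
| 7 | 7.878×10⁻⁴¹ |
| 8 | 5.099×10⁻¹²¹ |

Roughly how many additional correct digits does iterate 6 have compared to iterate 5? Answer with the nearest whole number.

9

Digits gained ≈ log₁₀(‖r_5‖/‖r_6‖) = log₁₀(3.435×10⁻⁵/4.228×10⁻¹⁴) = log₁₀(8.12441e+08) ≈ 8.910.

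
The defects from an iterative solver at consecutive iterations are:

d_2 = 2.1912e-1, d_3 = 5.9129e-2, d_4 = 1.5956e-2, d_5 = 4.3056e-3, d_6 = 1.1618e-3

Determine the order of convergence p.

1

Consecutive ratios: d_6/d_5 = 1.1618e-3/4.3056e-3 = 0.269835, d_5/d_4 = 4.3056e-3/1.5956e-2 = 0.269842.
p ≈ ln(0.269835)/ln(0.269842) = -1.3099/-1.3099 ≈ 1.00.
So the convergence is linear (order 1).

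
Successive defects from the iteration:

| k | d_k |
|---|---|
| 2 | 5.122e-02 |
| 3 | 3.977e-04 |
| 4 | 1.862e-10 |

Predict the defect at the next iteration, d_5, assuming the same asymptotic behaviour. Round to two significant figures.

1.9e-29

First estimate the order: p ≈ ln(d_4/d_3) / ln(d_3/d_2) = ln(1.862e-10/3.977e-04)/ln(3.977e-04/5.122e-02) = ln(4.68192e-07)/ln(0.00776455) ≈ 3.0000.
Then d_5 ≈ d_4·(d_4/d_3)^p = 1.862e-10·(4.68192e-07)^3.0000 = 1.862e-10·1.02629e-19 ≈ 1.911e-29.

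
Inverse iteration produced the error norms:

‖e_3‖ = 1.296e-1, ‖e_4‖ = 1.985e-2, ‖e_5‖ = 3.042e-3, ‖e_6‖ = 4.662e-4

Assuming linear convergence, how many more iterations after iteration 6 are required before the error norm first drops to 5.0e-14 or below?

13

Rate ρ ≈ ‖e_6‖/‖e_5‖ = 4.662e-4/3.042e-3 = 0.1533.
After j more steps, ‖e_{6+j}‖ ≈ 4.662e-4·ρ^j; need ρ^j ≤ 5.0e-14/4.662e-4 = 1.0725e-10.
j ≥ ln(1.0725e-10)/ln(0.1533) = -22.9559/-1.87536 = 12.241.
So 13 more iterations are needed.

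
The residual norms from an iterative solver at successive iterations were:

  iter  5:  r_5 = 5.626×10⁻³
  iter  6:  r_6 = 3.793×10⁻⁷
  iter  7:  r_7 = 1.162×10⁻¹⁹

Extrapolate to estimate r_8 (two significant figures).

3.3e-57

First estimate the order: p ≈ ln(r_7/r_6) / ln(r_6/r_5) = ln(1.162×10⁻¹⁹/3.793×10⁻⁷)/ln(3.793×10⁻⁷/5.626×10⁻³) = ln(3.06354e-13)/ln(6.74191e-05) ≈ 3.0000.
Then r_8 ≈ r_7·(r_7/r_6)^p = 1.162×10⁻¹⁹·(3.06354e-13)^3.0000 = 1.162×10⁻¹⁹·2.87522e-38 ≈ 3.341e-57.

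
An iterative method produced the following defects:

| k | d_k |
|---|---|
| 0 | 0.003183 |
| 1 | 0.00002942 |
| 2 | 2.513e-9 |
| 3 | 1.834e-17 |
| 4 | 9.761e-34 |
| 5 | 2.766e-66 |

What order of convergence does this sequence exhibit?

Consecutive ratios: d_5/d_4 = 2.766e-66/9.761e-34 = 2.83373e-33, d_4/d_3 = 9.761e-34/1.834e-17 = 5.32225e-17.
p ≈ ln(2.83373e-33)/ln(5.32225e-17) = -74.9437/-37.4721 ≈ 2.00.
So the convergence is quadratic (order 2).

2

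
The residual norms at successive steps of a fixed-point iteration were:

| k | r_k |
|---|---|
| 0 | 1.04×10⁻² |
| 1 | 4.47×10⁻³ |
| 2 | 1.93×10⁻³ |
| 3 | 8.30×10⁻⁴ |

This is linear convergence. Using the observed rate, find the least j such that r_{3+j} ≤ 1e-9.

17

Rate ρ ≈ r_3/r_2 = 8.30×10⁻⁴/1.93×10⁻³ = 0.4301.
After j more steps, r_{3+j} ≈ 8.30×10⁻⁴·ρ^j; need ρ^j ≤ 1e-9/8.30×10⁻⁴ = 1.20482e-06.
j ≥ ln(1.20482e-06)/ln(0.4301) = -13.6292/-0.84374 = 16.153.
So 17 more iterations are needed.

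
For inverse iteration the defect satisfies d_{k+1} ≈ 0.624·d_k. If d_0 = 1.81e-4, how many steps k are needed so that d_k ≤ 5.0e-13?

42

After k steps, d_k ≈ 1.81e-4·0.624^k.
Need 0.624^k ≤ 5.0e-13/1.81e-4 = 2.76243e-09.
k ≥ ln(2.76243e-09)/ln(0.624) = -19.7072/-0.47160 = 41.788.
Smallest integer k = 42.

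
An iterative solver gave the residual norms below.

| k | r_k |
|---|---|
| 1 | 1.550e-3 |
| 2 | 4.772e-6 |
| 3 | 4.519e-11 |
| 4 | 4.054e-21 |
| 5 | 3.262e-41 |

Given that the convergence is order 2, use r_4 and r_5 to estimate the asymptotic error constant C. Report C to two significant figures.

C ≈ r_5 / r_4^2
  = 3.262e-41 / (4.054e-21)^2
  = 3.262e-41 / 1.64349e-41 ≈ 1.9848

2.0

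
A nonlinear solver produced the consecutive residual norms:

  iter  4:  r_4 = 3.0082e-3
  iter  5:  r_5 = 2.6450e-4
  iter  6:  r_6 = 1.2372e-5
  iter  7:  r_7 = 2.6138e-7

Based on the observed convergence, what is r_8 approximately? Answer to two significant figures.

First estimate the order: p ≈ ln(r_7/r_6) / ln(r_6/r_5) = ln(2.6138e-7/1.2372e-5)/ln(1.2372e-5/2.6450e-4) = ln(0.0211267)/ln(0.046775) ≈ 1.2595.
Then r_8 ≈ r_7·(r_7/r_6)^p = 2.6138e-7·(0.0211267)^1.2595 = 2.6138e-7·0.00776471 ≈ 2.03e-09.

2.0e-9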